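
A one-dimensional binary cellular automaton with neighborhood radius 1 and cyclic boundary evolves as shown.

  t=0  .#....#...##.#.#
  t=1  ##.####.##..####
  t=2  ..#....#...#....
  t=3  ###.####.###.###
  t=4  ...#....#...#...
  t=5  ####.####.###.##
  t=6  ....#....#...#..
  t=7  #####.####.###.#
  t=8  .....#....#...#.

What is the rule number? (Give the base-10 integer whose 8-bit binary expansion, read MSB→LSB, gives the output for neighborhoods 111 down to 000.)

  nb ###: next=.  (t=1,i=0, bit7=0)
  nb ##.: next=.  (t=0,i=11, bit6=0)
  nb #.#: next=#  (t=0,i=0, bit5=1)
  nb #..: next=.  (t=0,i=2, bit4=0)
  nb .##: next=.  (t=0,i=10, bit3=0)
  nb .#.: next=#  (t=0,i=1, bit2=1)
  nb ..#: next=#  (t=0,i=5, bit1=1)
  nb ...: next=#  (t=0,i=3, bit0=1)
  bits 00100111 = 39

39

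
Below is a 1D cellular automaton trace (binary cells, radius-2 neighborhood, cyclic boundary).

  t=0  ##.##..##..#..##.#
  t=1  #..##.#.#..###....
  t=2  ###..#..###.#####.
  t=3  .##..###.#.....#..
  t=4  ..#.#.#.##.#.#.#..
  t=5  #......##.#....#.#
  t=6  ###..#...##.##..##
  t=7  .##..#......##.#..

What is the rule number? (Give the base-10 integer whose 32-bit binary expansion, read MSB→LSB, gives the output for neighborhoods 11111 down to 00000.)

  ##### -> .   bit 31 = 0  t=2,i=14
  ####. -> #   bit 30 = 1  t=2,i=15
  ###.# -> .   bit 29 = 0  t=0,i=1
  ###.. -> #   bit 28 = 1  t=1,i=13
  ##.## -> .   bit 27 = 0  t=0,i=2
  ##.#. -> #   bit 26 = 1  t=1,i=5
  ##..# -> .   bit 25 = 0  t=0,i=5
  ##... -> #   bit 24 = 1  t=1,i=14
  #.### -> .   bit 23 = 0  t=0,i=17
  #.##. -> #   bit 22 = 1  t=0,i=3
  #.#.# -> .   bit 21 = 0  t=1,i=6
  #.#.. -> #   bit 20 = 1  t=1,i=8
  #..## -> #   bit 19 = 1  t=0,i=6
  #..#. -> .   bit 18 = 0  t=0,i=10
  #...# -> .   bit 17 = 0  t=3,i=17
  #.... -> #   bit 16 = 1  t=1,i=15
  .#### -> .   bit 15 = 0  t=2,i=13
  .###. -> #   bit 14 = 1  t=0,i=0
  .##.# -> .   bit 13 = 0  t=0,i=15
  .##.. -> #   bit 12 = 1  t=0,i=4
  .#.## -> #   bit 11 = 1  t=4,i=7
  .#.#. -> .   bit 10 = 0  t=1,i=7
  .#..# -> #   bit 9 = 1  t=0,i=12
  .#... -> .   bit 8 = 0  t=3,i=10
  ..### -> .   bit 7 = 0  t=1,i=11
  ..##. -> .   bit 6 = 0  t=0,i=7
  ..#.# -> .   bit 5 = 0  t=4,i=2
  ..#.. -> #   bit 4 = 1  t=0,i=11
  ...## -> .   bit 3 = 0  t=3,i=0
  ...#. -> .   bit 2 = 0  t=1,i=17
  ....# -> #   bit 1 = 1  t=1,i=16
  ..... -> .   bit 0 = 0  t=3,i=12
  bits 01010101010110010101101000010010 = 1431919122

1431919122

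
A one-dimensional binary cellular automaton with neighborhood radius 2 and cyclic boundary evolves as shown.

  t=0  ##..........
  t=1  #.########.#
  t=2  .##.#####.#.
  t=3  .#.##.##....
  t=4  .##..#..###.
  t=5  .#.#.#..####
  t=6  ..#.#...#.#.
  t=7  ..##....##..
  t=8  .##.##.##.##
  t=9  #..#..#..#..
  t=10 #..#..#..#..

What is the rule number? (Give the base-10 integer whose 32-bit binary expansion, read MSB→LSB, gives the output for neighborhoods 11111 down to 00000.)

  nb #####: next=#  (t=1,i=4, bit31=1)
  nb ####.: next=#  (t=1,i=8, bit30=1)
  nb ###.#: next=.  (t=1,i=9, bit29=0)
  nb ###..: next=#  (t=4,i=10, bit28=1)
  nb ##.##: next=#  (t=1,i=1, bit27=1)
  nb ##.#.: next=.  (t=2,i=9, bit26=0)
  nb ##..#: next=#  (t=4,i=3, bit25=1)
  nb ##...: next=#  (t=0,i=2, bit24=1)
  nb #.###: next=#  (t=1,i=2, bit23=1)
  nb #.##.: next=.  (t=1,i=11, bit22=0)
  nb #.#.#: next=.  (t=5,i=1, bit21=0)
  nb #.#..: next=.  (t=2,i=10, bit20=0)
  nb #..##: next=.  (t=2,i=0, bit19=0)
  nb #..#.: next=.  (t=4,i=4, bit18=0)
  nb #...#: next=.  (t=6,i=0, bit17=0)
  nb #....: next=#  (t=0,i=3, bit16=1)
  nb .####: next=.  (t=1,i=3, bit15=0)
  nb .###.: next=#  (t=4,i=9, bit14=1)
  nb .##.#: next=.  (t=1,i=0, bit13=0)
  nb .##..: next=.  (t=0,i=1, bit12=0)
  nb .#.##: next=#  (t=3,i=2, bit11=1)
  nb .#.#.: next=#  (t=5,i=2, bit10=1)
  nb .#..#: next=.  (t=2,i=11, bit9=0)
  nb .#...: next=.  (t=6,i=5, bit8=0)
  nb ..###: next=#  (t=4,i=8, bit7=1)
  nb ..##.: next=#  (t=0,i=0, bit6=1)
  nb ..#.#: next=#  (t=3,i=1, bit5=1)
  nb ..#..: next=#  (t=4,i=5, bit4=1)
  nb ...##: next=#  (t=0,i=11, bit3=1)
  nb ...#.: next=.  (t=3,i=0, bit2=0)
  nb ....#: next=.  (t=0,i=10, bit1=0)
  nb .....: next=#  (t=0,i=4, bit0=1)
  bits 11011011100000010100110011111001 = 3682684153

3682684153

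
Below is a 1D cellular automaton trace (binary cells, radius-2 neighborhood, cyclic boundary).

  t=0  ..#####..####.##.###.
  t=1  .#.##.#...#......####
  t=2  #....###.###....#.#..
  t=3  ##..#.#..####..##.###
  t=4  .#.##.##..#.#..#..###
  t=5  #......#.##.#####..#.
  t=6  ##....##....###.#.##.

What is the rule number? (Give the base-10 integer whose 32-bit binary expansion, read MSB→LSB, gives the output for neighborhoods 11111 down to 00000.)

  #####|#  b31=1 t=0,i=4
  ####.|.  b30=0 t=0,i=5
  ###.#|.  b29=0 t=0,i=12
  ###..|#  b28=1 t=0,i=6
  ##.##|.  b27=0 t=0,i=13
  ##.#.|#  b26=1 t=1,i=0
  ##..#|.  b25=0 t=0,i=7
  ##...|#  b24=1 t=0,i=20
  #.###|#  b23=1 t=0,i=17
  #.##.|.  b22=0 t=0,i=14
  #.#.#|.  b21=0 t=1,i=1
  #.#..|#  b20=1 t=1,i=6
  #..##|.  b19=0 t=0,i=8
  #..#.|#  b18=1 t=2,i=20
  #...#|.  b17=0 t=0,i=0
  #....|.  b16=0 t=1,i=12
  .####|#  b15=1 t=0,i=3
  .###.|#  b14=1 t=0,i=18
  .##.#|.  b13=0 t=0,i=15
  .##..|#  b12=1 t=4,i=7
  .#.##|.  b11=0 t=1,i=2
  .#.#.|.  b10=0 t=2,i=17
  .#..#|#  b9=1 t=2,i=19
  .#...|#  b8=1 t=1,i=7
  ..###|.  b7=0 t=0,i=2
  ..##.|#  b6=1 t=3,i=15
  ..#.#|#  b5=1 t=2,i=16
  ..#..|#  b4=1 t=1,i=10
  ...##|#  b3=1 t=0,i=1
  ...#.|#  b2=1 t=1,i=9
  ....#|.  b1=0 t=1,i=15
  .....|.  b0=0 t=1,i=13
  bits 10010101100101001101001101111100 = 2509558652

2509558652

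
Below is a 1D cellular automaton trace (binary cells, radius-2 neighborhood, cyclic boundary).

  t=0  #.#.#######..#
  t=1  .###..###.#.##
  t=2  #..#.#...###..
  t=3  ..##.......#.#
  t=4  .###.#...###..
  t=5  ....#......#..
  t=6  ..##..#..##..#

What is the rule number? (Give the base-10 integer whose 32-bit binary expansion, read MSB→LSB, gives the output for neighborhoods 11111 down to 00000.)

2620201062

  nb #####: next=#  (t=0,i=6, bit31=1)
  nb ####.: next=.  (t=0,i=9, bit30=0)
  nb ###.#: next=.  (t=1,i=8, bit29=0)
  nb ###..: next=#  (t=0,i=10, bit28=1)
  nb ##.##: next=#  (t=1,i=0, bit27=1)
  nb ##.#.: next=#  (t=0,i=1, bit26=1)
  nb ##..#: next=.  (t=0,i=11, bit25=0)
  nb ##...: next=.  (t=3,i=4, bit24=0)
  nb #.###: next=.  (t=0,i=4, bit23=0)
  nb #.##.: next=.  (t=1,i=12, bit22=0)
  nb #.#.#: next=#  (t=0,i=2, bit21=1)
  nb #.#..: next=.  (t=2,i=5, bit20=0)
  nb #..##: next=#  (t=0,i=12, bit19=1)
  nb #..#.: next=#  (t=2,i=2, bit18=1)
  nb #...#: next=.  (t=2,i=7, bit17=0)
  nb #....: next=#  (t=3,i=5, bit16=1)
  nb .####: next=.  (t=0,i=5, bit15=0)
  nb .###.: next=.  (t=1,i=2, bit14=0)
  nb .##.#: next=.  (t=0,i=0, bit13=0)
  nb .##..: next=#  (t=3,i=3, bit12=1)
  nb .#.##: next=#  (t=0,i=3, bit11=1)
  nb .#.#.: next=.  (t=2,i=4, bit10=0)
  nb .#..#: next=.  (t=2,i=1, bit9=0)
  nb .#...: next=.  (t=2,i=6, bit8=0)
  nb ..###: next=.  (t=1,i=6, bit7=0)
  nb ..##.: next=#  (t=0,i=13, bit6=1)
  nb ..#.#: next=#  (t=2,i=3, bit5=1)
  nb ..#..: next=.  (t=2,i=0, bit4=0)
  nb ...##: next=.  (t=2,i=8, bit3=0)
  nb ...#.: next=#  (t=3,i=10, bit2=1)
  nb ....#: next=#  (t=3,i=9, bit1=1)
  nb .....: next=.  (t=3,i=6, bit0=0)
  bits 10011100001011010001100001100110 = 2620201062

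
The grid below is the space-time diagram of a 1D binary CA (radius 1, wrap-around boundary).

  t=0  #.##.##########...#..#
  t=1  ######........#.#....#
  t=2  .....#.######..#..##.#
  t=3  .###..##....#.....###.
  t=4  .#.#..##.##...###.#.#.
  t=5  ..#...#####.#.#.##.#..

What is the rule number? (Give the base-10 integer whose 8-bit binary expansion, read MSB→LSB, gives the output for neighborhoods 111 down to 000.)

105

  ###|.  b7=0 t=0,i=6
  ##.|#  b6=1 t=0,i=0
  #.#|#  b5=1 t=0,i=1
  #..|.  b4=0 t=0,i=15
  .##|#  b3=1 t=0,i=2
  .#.|.  b2=0 t=0,i=18
  ..#|.  b1=0 t=0,i=17
  ...|#  b0=1 t=0,i=16
  bits 01101001 = 105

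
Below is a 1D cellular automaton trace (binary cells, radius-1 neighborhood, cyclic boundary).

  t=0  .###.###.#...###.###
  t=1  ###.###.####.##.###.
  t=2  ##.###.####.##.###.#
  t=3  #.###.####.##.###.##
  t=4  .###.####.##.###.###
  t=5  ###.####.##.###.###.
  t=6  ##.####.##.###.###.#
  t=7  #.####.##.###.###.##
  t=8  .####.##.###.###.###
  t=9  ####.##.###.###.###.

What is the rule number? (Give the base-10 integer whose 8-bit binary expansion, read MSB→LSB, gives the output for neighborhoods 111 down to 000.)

  [7] ### => #  t=0,i=2
  [6] ##. => .  t=0,i=3
  [5] #.# => #  t=0,i=0
  [4] #.. => #  t=0,i=10
  [3] .## => #  t=0,i=1
  [2] .#. => #  t=0,i=9
  [1] ..# => .  t=0,i=12
  [0] ... => #  t=0,i=11
  bits 10111101 = 189

189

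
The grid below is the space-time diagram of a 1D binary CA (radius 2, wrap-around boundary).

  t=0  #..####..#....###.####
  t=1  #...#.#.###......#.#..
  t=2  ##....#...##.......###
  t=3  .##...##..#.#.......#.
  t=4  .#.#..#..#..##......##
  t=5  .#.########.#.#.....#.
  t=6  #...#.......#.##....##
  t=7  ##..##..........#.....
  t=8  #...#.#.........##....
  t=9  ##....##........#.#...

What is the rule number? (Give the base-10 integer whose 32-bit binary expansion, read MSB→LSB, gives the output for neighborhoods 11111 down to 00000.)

  #####|.  b31=0 t=0,i=20
  ####.|.  b30=0 t=0,i=5
  ###.#|.  b29=0 t=0,i=16
  ###..|#  b28=1 t=0,i=0
  ##.##|#  b27=1 t=0,i=17
  ##.#.|.  b26=0 t=4,i=0
  ##..#|.  b25=0 t=0,i=1
  ##...|#  b24=1 t=1,i=11
  #.###|.  b23=0 t=0,i=18
  #.##.|.  b22=0 t=6,i=14
  #.#.#|#  b21=1 t=1,i=6
  #.#..|#  b20=1 t=1,i=19
  #..##|.  b19=0 t=0,i=2
  #..#.|#  b18=1 t=0,i=8
  #...#|.  b17=0 t=1,i=2
  #....|.  b16=0 t=0,i=11
  .####|#  b15=1 t=0,i=4
  .###.|.  b14=0 t=0,i=15
  .##.#|.  b13=0 t=4,i=21
  .##..|.  b12=0 t=2,i=11
  .#.##|.  b11=0 t=1,i=7
  .#.#.|.  b10=0 t=1,i=5
  .#..#|#  b9=1 t=1,i=20
  .#...|#  b8=1 t=0,i=10
  ..###|.  b7=0 t=0,i=3
  ..##.|#  b6=1 t=2,i=10
  ..#.#|.  b5=0 t=1,i=4
  ..#..|#  b4=1 t=0,i=9
  ...##|.  b3=0 t=0,i=13
  ...#.|.  b2=0 t=1,i=3
  ....#|.  b1=0 t=0,i=12
  .....|.  b0=0 t=1,i=13
  bits 00011001001101001000001101010000 = 422871888

422871888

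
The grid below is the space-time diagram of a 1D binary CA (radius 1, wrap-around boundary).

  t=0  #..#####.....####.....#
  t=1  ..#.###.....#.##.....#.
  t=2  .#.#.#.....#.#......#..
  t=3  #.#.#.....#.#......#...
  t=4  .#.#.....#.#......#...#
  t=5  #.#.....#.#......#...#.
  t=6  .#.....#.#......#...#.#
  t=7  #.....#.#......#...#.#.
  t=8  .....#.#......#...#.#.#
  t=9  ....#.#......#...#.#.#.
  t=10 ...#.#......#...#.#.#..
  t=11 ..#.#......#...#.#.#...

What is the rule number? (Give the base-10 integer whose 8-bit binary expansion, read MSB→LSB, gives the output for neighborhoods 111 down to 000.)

  ###|#  b7=1 t=0,i=4
  ##.|.  b6=0 t=0,i=0
  #.#|#  b5=1 t=1,i=3
  #..|.  b4=0 t=0,i=1
  .##|.  b3=0 t=0,i=3
  .#.|.  b2=0 t=1,i=2
  ..#|#  b1=1 t=0,i=2
  ...|.  b0=0 t=0,i=9
  bits 10100010 = 162

162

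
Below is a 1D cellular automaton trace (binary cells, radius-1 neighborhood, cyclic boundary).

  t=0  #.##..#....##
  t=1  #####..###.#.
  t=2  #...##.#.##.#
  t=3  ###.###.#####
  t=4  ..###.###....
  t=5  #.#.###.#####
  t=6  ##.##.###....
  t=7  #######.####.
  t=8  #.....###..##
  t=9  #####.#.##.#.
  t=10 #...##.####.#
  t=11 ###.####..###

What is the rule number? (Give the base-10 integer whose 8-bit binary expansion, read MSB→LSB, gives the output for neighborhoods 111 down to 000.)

  ###|.  b7=0 t=0,i=12
  ##.|#  b6=1 t=0,i=0
  #.#|#  b5=1 t=0,i=1
  #..|#  b4=1 t=0,i=4
  .##|#  b3=1 t=0,i=2
  .#.|.  b2=0 t=0,i=6
  ..#|.  b1=0 t=0,i=5
  ...|#  b0=1 t=0,i=8
  bits 01111001 = 121

121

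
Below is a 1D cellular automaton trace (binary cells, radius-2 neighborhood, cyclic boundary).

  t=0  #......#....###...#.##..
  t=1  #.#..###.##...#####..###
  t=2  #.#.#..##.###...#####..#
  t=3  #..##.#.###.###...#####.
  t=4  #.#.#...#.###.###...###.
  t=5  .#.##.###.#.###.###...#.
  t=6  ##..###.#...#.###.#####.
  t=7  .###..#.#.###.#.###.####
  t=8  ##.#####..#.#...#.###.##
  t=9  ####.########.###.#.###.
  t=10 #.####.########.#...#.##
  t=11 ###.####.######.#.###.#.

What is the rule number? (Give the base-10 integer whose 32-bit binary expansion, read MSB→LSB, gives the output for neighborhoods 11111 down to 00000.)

4221514806

  [31] ##### => #  t=1,i=16
  [30] ####. => #  t=1,i=17
  [29] ###.# => #  t=1,i=0
  [28] ###.. => #  t=0,i=14
  [27] ##.## => #  t=1,i=8
  [26] ##.#. => .  t=1,i=1
  [25] ##..# => #  t=0,i=22
  [24] ##... => #  t=0,i=15
  [23] #.### => #  t=2,i=10
  [22] #.##. => .  t=0,i=20
  [21] #.#.# => .  t=2,i=2
  [20] #.#.. => #  t=1,i=2
  [19] #..## => #  t=1,i=4
  [18] #..#. => #  t=0,i=23
  [17] #...# => #  t=0,i=16
  [16] #.... => #  t=0,i=2
  [15] .#### => .  t=1,i=15
  [14] .###. => .  t=0,i=13
  [13] .##.# => #  t=2,i=0
  [12] .##.. => #  t=0,i=21
  [11] .#.## => .  t=0,i=19
  [10] .#.#. => #  t=2,i=3
  [9] .#..# => .  t=1,i=3
  [8] .#... => .  t=0,i=1
  [7] ..### => .  t=0,i=12
  [6] ..##. => .  t=2,i=7
  [5] ..#.# => #  t=0,i=18
  [4] ..#.. => #  t=0,i=0
  [3] ...## => .  t=0,i=11
  [2] ...#. => #  t=0,i=6
  [1] ....# => #  t=0,i=5
  [0] ..... => .  t=0,i=3
  bits 11111011100111110011010000110110 = 4221514806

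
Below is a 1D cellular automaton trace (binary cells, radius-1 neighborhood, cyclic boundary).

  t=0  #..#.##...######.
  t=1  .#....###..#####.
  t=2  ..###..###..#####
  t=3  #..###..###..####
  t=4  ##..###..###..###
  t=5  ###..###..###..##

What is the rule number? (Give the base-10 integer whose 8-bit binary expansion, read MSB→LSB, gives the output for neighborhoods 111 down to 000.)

  [7] ### => #  t=0,i=11
  [6] ##. => #  t=0,i=6
  [5] #.# => .  t=0,i=4
  [4] #.. => #  t=0,i=1
  [3] .## => .  t=0,i=5
  [2] .#. => .  t=0,i=0
  [1] ..# => .  t=0,i=2
  [0] ... => #  t=0,i=8
  bits 11010001 = 209

209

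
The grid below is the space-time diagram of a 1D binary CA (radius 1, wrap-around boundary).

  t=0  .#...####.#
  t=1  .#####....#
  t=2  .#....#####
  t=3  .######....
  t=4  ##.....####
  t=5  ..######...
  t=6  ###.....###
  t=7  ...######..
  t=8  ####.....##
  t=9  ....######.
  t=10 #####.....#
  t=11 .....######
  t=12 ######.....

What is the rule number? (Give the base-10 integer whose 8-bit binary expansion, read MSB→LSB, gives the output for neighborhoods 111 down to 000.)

31

  nb ###: next=.  (t=0,i=6, bit7=0)
  nb ##.: next=.  (t=0,i=8, bit6=0)
  nb #.#: next=.  (t=0,i=0, bit5=0)
  nb #..: next=#  (t=0,i=2, bit4=1)
  nb .##: next=#  (t=0,i=5, bit3=1)
  nb .#.: next=#  (t=0,i=1, bit2=1)
  nb ..#: next=#  (t=0,i=4, bit1=1)
  nb ...: next=#  (t=0,i=3, bit0=1)
  bits 00011111 = 31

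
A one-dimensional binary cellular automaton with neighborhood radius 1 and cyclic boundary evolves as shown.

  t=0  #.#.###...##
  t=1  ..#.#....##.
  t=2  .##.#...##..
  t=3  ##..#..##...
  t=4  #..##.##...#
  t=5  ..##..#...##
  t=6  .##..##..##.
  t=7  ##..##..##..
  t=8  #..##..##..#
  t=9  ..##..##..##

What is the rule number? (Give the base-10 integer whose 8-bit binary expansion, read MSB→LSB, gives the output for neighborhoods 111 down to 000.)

14

  nb ###: next=.  (t=0,i=5, bit7=0)
  nb ##.: next=.  (t=0,i=0, bit6=0)
  nb #.#: next=.  (t=0,i=1, bit5=0)
  nb #..: next=.  (t=0,i=7, bit4=0)
  nb .##: next=#  (t=0,i=4, bit3=1)
  nb .#.: next=#  (t=0,i=2, bit2=1)
  nb ..#: next=#  (t=0,i=9, bit1=1)
  nb ...: next=.  (t=0,i=8, bit0=0)
  bits 00001110 = 14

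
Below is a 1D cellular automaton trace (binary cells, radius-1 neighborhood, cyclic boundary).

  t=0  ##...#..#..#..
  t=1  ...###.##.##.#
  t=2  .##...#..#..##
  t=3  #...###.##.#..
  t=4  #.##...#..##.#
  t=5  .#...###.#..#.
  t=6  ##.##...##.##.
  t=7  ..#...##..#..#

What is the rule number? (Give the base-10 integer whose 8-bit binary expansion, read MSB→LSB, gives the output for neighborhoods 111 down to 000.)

39

  ### -> .   bit 7 = 0  t=1,i=4
  ##. -> .   bit 6 = 0  t=0,i=1
  #.# -> #   bit 5 = 1  t=1,i=6
  #.. -> .   bit 4 = 0  t=0,i=2
  .## -> .   bit 3 = 0  t=0,i=0
  .#. -> #   bit 2 = 1  t=0,i=5
  ..# -> #   bit 1 = 1  t=0,i=4
  ... -> #   bit 0 = 1  t=0,i=3
  bits 00100111 = 39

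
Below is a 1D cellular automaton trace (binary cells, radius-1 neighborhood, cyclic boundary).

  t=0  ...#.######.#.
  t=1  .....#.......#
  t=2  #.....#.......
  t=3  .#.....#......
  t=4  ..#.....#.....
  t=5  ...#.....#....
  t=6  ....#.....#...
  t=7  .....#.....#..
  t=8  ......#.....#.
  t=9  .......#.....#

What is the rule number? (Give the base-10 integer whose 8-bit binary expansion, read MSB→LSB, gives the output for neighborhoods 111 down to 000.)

  nb ###: next=.  (t=0,i=6, bit7=0)
  nb ##.: next=.  (t=0,i=10, bit6=0)
  nb #.#: next=.  (t=0,i=4, bit5=0)
  nb #..: next=#  (t=0,i=13, bit4=1)
  nb .##: next=#  (t=0,i=5, bit3=1)
  nb .#.: next=.  (t=0,i=3, bit2=0)
  nb ..#: next=.  (t=0,i=2, bit1=0)
  nb ...: next=.  (t=0,i=0, bit0=0)
  bits 00011000 = 24

24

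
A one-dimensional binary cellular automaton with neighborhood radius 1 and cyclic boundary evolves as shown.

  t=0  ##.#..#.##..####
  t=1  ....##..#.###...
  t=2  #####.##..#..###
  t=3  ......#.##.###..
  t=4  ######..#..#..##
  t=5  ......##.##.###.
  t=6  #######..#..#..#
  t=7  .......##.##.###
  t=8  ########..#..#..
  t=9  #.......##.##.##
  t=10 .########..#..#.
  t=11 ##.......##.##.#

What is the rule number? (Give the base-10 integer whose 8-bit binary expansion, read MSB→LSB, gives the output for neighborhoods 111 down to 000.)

27

  [7] ### => .  t=0,i=0
  [6] ##. => .  t=0,i=1
  [5] #.# => .  t=0,i=2
  [4] #.. => #  t=0,i=4
  [3] .## => #  t=0,i=8
  [2] .#. => .  t=0,i=3
  [1] ..# => #  t=0,i=5
  [0] ... => #  t=1,i=0
  bits 00011011 = 27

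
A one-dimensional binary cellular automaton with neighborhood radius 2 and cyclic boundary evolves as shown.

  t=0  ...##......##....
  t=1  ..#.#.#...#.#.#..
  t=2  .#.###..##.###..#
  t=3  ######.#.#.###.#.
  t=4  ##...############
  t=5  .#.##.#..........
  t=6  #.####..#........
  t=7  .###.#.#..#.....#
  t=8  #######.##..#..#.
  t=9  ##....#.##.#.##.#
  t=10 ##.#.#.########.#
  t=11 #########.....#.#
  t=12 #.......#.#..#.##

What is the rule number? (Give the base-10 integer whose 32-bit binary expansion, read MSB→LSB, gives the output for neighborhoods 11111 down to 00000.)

  [31] ##### => .  t=3,i=2
  [30] ####. => .  t=3,i=4
  [29] ###.# => #  t=3,i=5
  [28] ###.. => #  t=2,i=5
  [27] ##.## => .  t=2,i=10
  [26] ##.#. => #  t=3,i=6
  [25] ##..# => .  t=2,i=6
  [24] ##... => .  t=0,i=5
  [23] #.### => #  t=2,i=3
  [22] #.##. => #  t=5,i=3
  [21] #.#.# => #  t=1,i=4
  [20] #.#.. => .  t=1,i=6
  [19] #..## => #  t=2,i=7
  [18] #..#. => #  t=2,i=15
  [17] #...# => #  t=1,i=8
  [16] #.... => #  t=0,i=6
  [15] .#### => #  t=3,i=1
  [14] .###. => #  t=2,i=4
  [13] .##.# => #  t=2,i=9
  [12] .##.. => #  t=0,i=4
  [11] .#.## => #  t=2,i=2
  [10] .#.#. => #  t=1,i=3
  [9] .#..# => #  t=7,i=8
  [8] .#... => .  t=1,i=7
  [7] ..### => .  t=4,i=5
  [6] ..##. => .  t=0,i=3
  [5] ..#.# => .  t=1,i=2
  [4] ..#.. => .  t=6,i=8
  [3] ...## => #  t=0,i=2
  [2] ...#. => #  t=1,i=1
  [1] ....# => .  t=0,i=1
  [0] ..... => .  t=0,i=0
  bits 00110100111011111111111000001100 = 888143372

888143372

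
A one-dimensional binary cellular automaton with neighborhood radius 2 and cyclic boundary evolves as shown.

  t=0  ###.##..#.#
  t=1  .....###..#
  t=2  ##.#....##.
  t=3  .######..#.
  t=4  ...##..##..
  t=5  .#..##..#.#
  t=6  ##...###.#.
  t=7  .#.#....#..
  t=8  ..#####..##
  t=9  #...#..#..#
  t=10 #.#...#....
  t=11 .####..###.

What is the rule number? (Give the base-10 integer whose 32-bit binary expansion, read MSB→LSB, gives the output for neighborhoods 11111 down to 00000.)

2258056450

  ##### -> #   bit 31 = 1  t=3,i=3
  ####. -> .   bit 30 = 0  t=0,i=1
  ###.# -> .   bit 29 = 0  t=0,i=2
  ###.. -> .   bit 28 = 0  t=1,i=7
  ##.## -> .   bit 27 = 0  t=0,i=3
  ##.#. -> #   bit 26 = 1  t=2,i=2
  ##..# -> #   bit 25 = 1  t=0,i=6
  ##... -> .   bit 24 = 0  t=4,i=9
  #.### -> #   bit 23 = 1  t=0,i=10
  #.##. -> .   bit 22 = 0  t=0,i=4
  #.#.# -> .   bit 21 = 0  t=5,i=10
  #.#.. -> #   bit 20 = 1  t=2,i=3
  #..## -> .   bit 19 = 0  t=3,i=0
  #..#. -> #   bit 18 = 1  t=0,i=7
  #...# -> #   bit 17 = 1  t=6,i=3
  #.... -> #   bit 16 = 1  t=1,i=1
  .#### -> .   bit 15 = 0  t=0,i=0
  .###. -> .   bit 14 = 0  t=1,i=6
  .##.# -> #   bit 13 = 1  t=2,i=1
  .##.. -> #   bit 12 = 1  t=0,i=5
  .#.## -> .   bit 11 = 0  t=0,i=9
  .#.#. -> #   bit 10 = 1  t=5,i=0
  .#..# -> .   bit 9 = 0  t=3,i=10
  .#... -> #   bit 8 = 1  t=1,i=0
  ..### -> .   bit 7 = 0  t=1,i=5
  ..##. -> .   bit 6 = 0  t=2,i=8
  ..#.# -> .   bit 5 = 0  t=0,i=8
  ..#.. -> .   bit 4 = 0  t=1,i=10
  ...## -> .   bit 3 = 0  t=1,i=4
  ...#. -> .   bit 2 = 0  t=7,i=0
  ....# -> #   bit 1 = 1  t=1,i=3
  ..... -> .   bit 0 = 0  t=1,i=2
  bits 10000110100101110011010100000010 = 2258056450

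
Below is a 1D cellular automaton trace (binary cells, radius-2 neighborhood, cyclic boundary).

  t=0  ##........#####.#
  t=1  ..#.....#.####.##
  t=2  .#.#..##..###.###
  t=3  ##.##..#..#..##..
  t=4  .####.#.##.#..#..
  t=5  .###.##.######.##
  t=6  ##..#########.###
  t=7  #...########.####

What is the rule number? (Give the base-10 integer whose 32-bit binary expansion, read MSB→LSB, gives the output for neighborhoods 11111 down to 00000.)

3455497094

  nb #####: next=#  (t=0,i=12, bit31=1)
  nb ####.: next=#  (t=0,i=13, bit30=1)
  nb ###.#: next=.  (t=0,i=14, bit29=0)
  nb ###..: next=.  (t=0,i=1, bit28=0)
  nb ##.##: next=#  (t=0,i=15, bit27=1)
  nb ##.#.: next=#  (t=2,i=0, bit26=1)
  nb ##..#: next=.  (t=1,i=0, bit25=0)
  nb ##...: next=#  (t=0,i=2, bit24=1)
  nb #.###: next=#  (t=0,i=16, bit23=1)
  nb #.##.: next=#  (t=1,i=15, bit22=1)
  nb #.#.#: next=#  (t=2,i=1, bit21=1)
  nb #.#..: next=#  (t=2,i=3, bit20=1)
  nb #..##: next=.  (t=2,i=5, bit19=0)
  nb #..#.: next=#  (t=1,i=1, bit18=1)
  nb #...#: next=#  (t=4,i=16, bit17=1)
  nb #....: next=.  (t=0,i=3, bit16=0)
  nb .####: next=#  (t=0,i=11, bit15=1)
  nb .###.: next=.  (t=0,i=0, bit14=0)
  nb .##.#: next=#  (t=3,i=1, bit13=1)
  nb .##..: next=#  (t=1,i=16, bit12=1)
  nb .#.##: next=.  (t=1,i=9, bit11=0)
  nb .#.#.: next=.  (t=2,i=2, bit10=0)
  nb .#..#: next=#  (t=2,i=4, bit9=1)
  nb .#...: next=#  (t=1,i=3, bit8=1)
  nb ..###: next=#  (t=0,i=10, bit7=1)
  nb ..##.: next=.  (t=2,i=6, bit6=0)
  nb ..#.#: next=.  (t=1,i=8, bit5=0)
  nb ..#..: next=.  (t=1,i=2, bit4=0)
  nb ...##: next=.  (t=0,i=9, bit3=0)
  nb ...#.: next=#  (t=1,i=7, bit2=1)
  nb ....#: next=#  (t=0,i=8, bit1=1)
  nb .....: next=.  (t=0,i=4, bit0=0)
  bits 11001101111101101011001110000110 = 3455497094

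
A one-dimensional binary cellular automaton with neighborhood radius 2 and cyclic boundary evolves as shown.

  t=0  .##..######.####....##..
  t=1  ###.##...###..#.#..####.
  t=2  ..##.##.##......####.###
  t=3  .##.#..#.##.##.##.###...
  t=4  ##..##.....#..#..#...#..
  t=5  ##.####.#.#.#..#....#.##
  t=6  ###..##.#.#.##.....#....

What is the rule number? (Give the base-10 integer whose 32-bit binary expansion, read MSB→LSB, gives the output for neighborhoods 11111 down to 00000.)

1765282509

  nb #####: next=.  (t=0,i=7, bit31=0)
  nb ####.: next=#  (t=0,i=9, bit30=1)
  nb ###.#: next=#  (t=0,i=10, bit29=1)
  nb ###..: next=.  (t=0,i=15, bit28=0)
  nb ##.##: next=#  (t=0,i=11, bit27=1)
  nb ##.#.: next=.  (t=3,i=3, bit26=0)
  nb ##..#: next=.  (t=0,i=3, bit25=0)
  nb ##...: next=#  (t=0,i=16, bit24=1)
  nb #.###: next=.  (t=0,i=12, bit23=0)
  nb #.##.: next=.  (t=1,i=4, bit22=0)
  nb #.#.#: next=#  (t=5,i=8, bit21=1)
  nb #.#..: next=#  (t=1,i=16, bit20=1)
  nb #..##: next=#  (t=0,i=4, bit19=1)
  nb #..#.: next=.  (t=1,i=13, bit18=0)
  nb #...#: next=.  (t=0,i=23, bit17=0)
  nb #....: next=.  (t=0,i=17, bit16=0)
  nb .####: next=.  (t=0,i=6, bit15=0)
  nb .###.: next=.  (t=1,i=1, bit14=0)
  nb .##.#: next=.  (t=2,i=3, bit13=0)
  nb .##..: next=#  (t=0,i=2, bit12=1)
  nb .#.##: next=.  (t=3,i=8, bit11=0)
  nb .#.#.: next=.  (t=1,i=15, bit10=0)
  nb .#..#: next=#  (t=1,i=17, bit9=1)
  nb .#...: next=.  (t=4,i=18, bit8=0)
  nb ..###: next=#  (t=0,i=5, bit7=1)
  nb ..##.: next=#  (t=0,i=1, bit6=1)
  nb ..#.#: next=.  (t=1,i=14, bit5=0)
  nb ..#..: next=.  (t=4,i=11, bit4=0)
  nb ...##: next=#  (t=0,i=0, bit3=1)
  nb ...#.: next=#  (t=4,i=10, bit2=1)
  nb ....#: next=.  (t=0,i=18, bit1=0)
  nb .....: next=#  (t=2,i=12, bit0=1)
  bits 01101001001110000001001011001101 = 1765282509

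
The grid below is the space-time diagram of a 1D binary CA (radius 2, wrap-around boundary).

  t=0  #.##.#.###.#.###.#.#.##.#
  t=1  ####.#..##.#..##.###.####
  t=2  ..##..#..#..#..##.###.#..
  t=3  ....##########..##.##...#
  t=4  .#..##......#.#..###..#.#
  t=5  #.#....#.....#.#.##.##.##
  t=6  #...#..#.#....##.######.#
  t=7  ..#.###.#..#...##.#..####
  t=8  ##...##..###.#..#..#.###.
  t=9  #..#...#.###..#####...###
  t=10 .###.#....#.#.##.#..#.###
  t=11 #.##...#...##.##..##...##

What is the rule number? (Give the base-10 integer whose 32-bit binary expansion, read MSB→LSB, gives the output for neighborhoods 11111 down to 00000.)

  [31] ##### => .  t=1,i=0
  [30] ####. => #  t=1,i=2
  [29] ###.# => #  t=0,i=9
  [28] ###.. => .  t=3,i=13
  [27] ##.## => #  t=0,i=1
  [26] ##.#. => .  t=0,i=4
  [25] ##..# => #  t=2,i=4
  [24] ##... => .  t=3,i=21
  [23] #.### => .  t=0,i=7
  [22] #.##. => #  t=0,i=2
  [21] #.#.# => #  t=0,i=5
  [20] #.#.. => .  t=1,i=5
  [19] #..## => .  t=1,i=7
  [18] #..#. => #  t=2,i=5
  [17] #...# => #  t=3,i=22
  [16] #.... => #  t=2,i=24
  [15] .#### => #  t=1,i=22
  [14] .###. => #  t=0,i=8
  [13] .##.# => #  t=0,i=0
  [12] .##.. => .  t=2,i=3
  [11] .#.## => .  t=0,i=6
  [10] .#.#. => #  t=0,i=18
  [9] .#..# => #  t=1,i=6
  [8] .#... => .  t=2,i=23
  [7] ..### => #  t=3,i=4
  [6] ..##. => .  t=1,i=8
  [5] ..#.# => .  t=4,i=12
  [4] ..#.. => #  t=2,i=6
  [3] ...## => .  t=2,i=1
  [2] ...#. => .  t=3,i=23
  [1] ....# => .  t=2,i=0
  [0] ..... => .  t=4,i=8
  bits 01101010011001111110011010010000 = 1785194128

1785194128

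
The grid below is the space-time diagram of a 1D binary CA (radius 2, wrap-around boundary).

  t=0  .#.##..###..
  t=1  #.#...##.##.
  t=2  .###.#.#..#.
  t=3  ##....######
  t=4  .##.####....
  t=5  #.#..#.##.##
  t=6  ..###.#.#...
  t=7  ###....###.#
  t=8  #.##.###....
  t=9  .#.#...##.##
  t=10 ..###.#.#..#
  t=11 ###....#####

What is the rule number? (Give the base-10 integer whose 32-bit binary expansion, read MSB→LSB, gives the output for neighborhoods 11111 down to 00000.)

  #####|.  b31=0 t=3,i=8
  ####.|.  b30=0 t=3,i=0
  ###.#|.  b29=0 t=2,i=3
  ###..|#  b28=1 t=0,i=9
  ##.##|.  b27=0 t=1,i=8
  ##.#.|.  b26=0 t=1,i=11
  ##..#|.  b25=0 t=0,i=5
  ##...|#  b24=1 t=0,i=10
  #.###|.  b23=0 t=4,i=4
  #.##.|.  b22=0 t=0,i=3
  #.#.#|.  b21=0 t=1,i=0
  #.#..|#  b20=1 t=1,i=2
  #..##|#  b19=1 t=0,i=6
  #..#.|#  b18=1 t=2,i=9
  #...#|.  b17=0 t=0,i=11
  #....|.  b16=0 t=3,i=3
  .####|#  b15=1 t=3,i=7
  .###.|.  b14=0 t=0,i=8
  .##.#|#  b13=1 t=1,i=7
  .##..|.  b12=0 t=0,i=4
  .#.##|#  b11=1 t=0,i=2
  .#.#.|#  b10=1 t=1,i=1
  .#..#|#  b9=1 t=2,i=8
  .#...|#  b8=1 t=1,i=3
  ..###|#  b7=1 t=0,i=7
  ..##.|.  b6=0 t=1,i=6
  ..#.#|.  b5=0 t=0,i=1
  ..#..|#  b4=1 t=2,i=10
  ...##|#  b3=1 t=1,i=5
  ...#.|#  b2=1 t=0,i=0
  ....#|#  b1=1 t=3,i=4
  .....|#  b0=1 t=4,i=10
  bits 00010001000111001010111110011111 = 287092639

287092639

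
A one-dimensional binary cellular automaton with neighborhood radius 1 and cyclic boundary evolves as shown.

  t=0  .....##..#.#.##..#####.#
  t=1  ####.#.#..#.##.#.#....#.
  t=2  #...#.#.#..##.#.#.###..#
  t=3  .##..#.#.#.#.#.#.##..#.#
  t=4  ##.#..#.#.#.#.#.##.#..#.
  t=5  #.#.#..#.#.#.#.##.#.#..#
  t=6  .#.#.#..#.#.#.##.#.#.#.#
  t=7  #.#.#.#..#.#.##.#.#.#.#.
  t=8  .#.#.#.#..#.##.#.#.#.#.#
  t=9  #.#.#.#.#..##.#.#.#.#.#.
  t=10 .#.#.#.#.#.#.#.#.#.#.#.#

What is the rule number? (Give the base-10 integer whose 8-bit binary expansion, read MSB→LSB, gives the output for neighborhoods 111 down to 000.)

57

  [7] ### => .  t=0,i=18
  [6] ##. => .  t=0,i=6
  [5] #.# => #  t=0,i=10
  [4] #.. => #  t=0,i=0
  [3] .## => #  t=0,i=5
  [2] .#. => .  t=0,i=9
  [1] ..# => .  t=0,i=4
  [0] ... => #  t=0,i=1
  bits 00111001 = 57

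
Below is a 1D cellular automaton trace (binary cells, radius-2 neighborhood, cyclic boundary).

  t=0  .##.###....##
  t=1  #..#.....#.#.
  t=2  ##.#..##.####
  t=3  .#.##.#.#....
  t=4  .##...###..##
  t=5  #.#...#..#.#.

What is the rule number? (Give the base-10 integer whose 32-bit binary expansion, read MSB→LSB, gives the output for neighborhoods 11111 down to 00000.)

  nb #####: next=.  (t=2,i=11, bit31=0)
  nb ####.: next=.  (t=2,i=0, bit30=0)
  nb ###.#: next=#  (t=2,i=1, bit29=1)
  nb ###..: next=.  (t=0,i=6, bit28=0)
  nb ##.##: next=#  (t=0,i=0, bit27=1)
  nb ##.#.: next=.  (t=2,i=2, bit26=0)
  nb ##..#: next=#  (t=4,i=9, bit25=1)
  nb ##...: next=.  (t=0,i=7, bit24=0)
  nb #.###: next=.  (t=0,i=4, bit23=0)
  nb #.##.: next=.  (t=0,i=1, bit22=0)
  nb #.#.#: next=#  (t=1,i=11, bit21=1)
  nb #.#..: next=#  (t=1,i=0, bit20=1)
  nb #..##: next=.  (t=2,i=5, bit19=0)
  nb #..#.: next=.  (t=1,i=2, bit18=0)
  nb #...#: next=.  (t=4,i=4, bit17=0)
  nb #....: next=.  (t=0,i=8, bit16=0)
  nb .####: next=.  (t=2,i=10, bit15=0)
  nb .###.: next=.  (t=0,i=5, bit14=0)
  nb .##.#: next=.  (t=0,i=2, bit13=0)
  nb .##..: next=#  (t=4,i=2, bit12=1)
  nb .#.##: next=#  (t=3,i=2, bit11=1)
  nb .#.#.: next=#  (t=1,i=10, bit10=1)
  nb .#..#: next=#  (t=1,i=1, bit9=1)
  nb .#...: next=.  (t=1,i=4, bit8=0)
  nb ..###: next=#  (t=4,i=6, bit7=1)
  nb ..##.: next=#  (t=0,i=11, bit6=1)
  nb ..#.#: next=#  (t=1,i=9, bit5=1)
  nb ..#..: next=#  (t=1,i=3, bit4=1)
  nb ...##: next=.  (t=0,i=10, bit3=0)
  nb ...#.: next=.  (t=1,i=8, bit2=0)
  nb ....#: next=#  (t=0,i=9, bit1=1)
  nb .....: next=#  (t=1,i=6, bit0=1)
  bits 00101010001100000001111011110011 = 707796723

707796723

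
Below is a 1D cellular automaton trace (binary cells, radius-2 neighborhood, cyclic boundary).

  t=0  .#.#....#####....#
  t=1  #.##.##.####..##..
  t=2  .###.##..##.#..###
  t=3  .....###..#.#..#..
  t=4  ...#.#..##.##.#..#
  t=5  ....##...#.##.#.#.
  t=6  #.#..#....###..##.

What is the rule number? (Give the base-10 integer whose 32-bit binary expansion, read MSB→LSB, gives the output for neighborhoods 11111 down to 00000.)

3260398722

  ##### -> #   bit 31 = 1  t=0,i=10
  ####. -> #   bit 30 = 1  t=0,i=11
  ###.# -> .   bit 29 = 0  t=2,i=3
  ###.. -> .   bit 28 = 0  t=0,i=12
  ##.## -> .   bit 27 = 0  t=1,i=4
  ##.#. -> .   bit 26 = 0  t=2,i=11
  ##..# -> #   bit 25 = 1  t=1,i=12
  ##... -> .   bit 24 = 0  t=0,i=13
  #.### -> .   bit 23 = 0  t=1,i=8
  #.##. -> #   bit 22 = 1  t=1,i=2
  #.#.# -> .   bit 21 = 0  t=0,i=1
  #.#.. -> #   bit 20 = 1  t=0,i=3
  #..## -> .   bit 19 = 0  t=1,i=13
  #..#. -> #   bit 18 = 1  t=1,i=17
  #...# -> .   bit 17 = 0  t=4,i=1
  #.... -> #   bit 16 = 1  t=0,i=5
  .#### -> #   bit 15 = 1  t=0,i=9
  .###. -> .   bit 14 = 0  t=2,i=2
  .##.# -> #   bit 13 = 1  t=1,i=3
  .##.. -> #   bit 12 = 1  t=1,i=15
  .#.## -> #   bit 11 = 1  t=1,i=1
  .#.#. -> #   bit 10 = 1  t=0,i=0
  .#..# -> .   bit 9 = 0  t=2,i=13
  .#... -> .   bit 8 = 0  t=0,i=4
  ..### -> #   bit 7 = 1  t=0,i=8
  ..##. -> .   bit 6 = 0  t=1,i=14
  ..#.# -> .   bit 5 = 0  t=0,i=17
  ..#.. -> .   bit 4 = 0  t=3,i=15
  ...## -> .   bit 3 = 0  t=0,i=7
  ...#. -> .   bit 2 = 0  t=0,i=16
  ....# -> #   bit 1 = 1  t=0,i=6
  ..... -> .   bit 0 = 0  t=3,i=0
  bits 11000010010101011011110010000010 = 3260398722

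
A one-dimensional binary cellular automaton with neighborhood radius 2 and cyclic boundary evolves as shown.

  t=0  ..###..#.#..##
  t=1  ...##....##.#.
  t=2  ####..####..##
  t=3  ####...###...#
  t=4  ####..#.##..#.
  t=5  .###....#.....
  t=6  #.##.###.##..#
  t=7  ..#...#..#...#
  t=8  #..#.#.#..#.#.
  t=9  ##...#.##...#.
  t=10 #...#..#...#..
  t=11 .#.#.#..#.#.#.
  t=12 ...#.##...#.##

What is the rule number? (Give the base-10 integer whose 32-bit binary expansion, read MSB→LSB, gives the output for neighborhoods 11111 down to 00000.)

3497116494

  #####|#  b31=1 t=2,i=0
  ####.|#  b30=1 t=2,i=2
  ###.#|.  b29=0 t=6,i=7
  ###..|#  b28=1 t=0,i=4
  ##.##|.  b27=0 t=6,i=1
  ##.#.|.  b26=0 t=1,i=11
  ##..#|.  b25=0 t=0,i=0
  ##...|.  b24=0 t=1,i=5
  #.###|.  b23=0 t=4,i=0
  #.##.|#  b22=1 t=4,i=8
  #.#.#|#  b21=1 t=8,i=5
  #.#..|#  b20=1 t=0,i=9
  #..##|.  b19=0 t=0,i=1
  #..#.|.  b18=0 t=0,i=6
  #...#|.  b17=0 t=3,i=5
  #....|#  b16=1 t=1,i=0
  .####|#  b15=1 t=2,i=7
  .###.|#  b14=1 t=0,i=3
  .##.#|.  b13=0 t=1,i=10
  .##..|.  b12=0 t=0,i=13
  .#.##|.  b11=0 t=4,i=7
  .#.#.|.  b10=0 t=0,i=8
  .#..#|#  b9=1 t=0,i=10
  .#...|#  b8=1 t=1,i=13
  ..###|.  b7=0 t=0,i=2
  ..##.|#  b6=1 t=0,i=12
  ..#.#|.  b5=0 t=0,i=7
  ..#..|.  b4=0 t=5,i=8
  ...##|#  b3=1 t=1,i=2
  ...#.|#  b2=1 t=5,i=7
  ....#|#  b1=1 t=1,i=1
  .....|.  b0=0 t=5,i=11
  bits 11010000011100011100001101001110 = 3497116494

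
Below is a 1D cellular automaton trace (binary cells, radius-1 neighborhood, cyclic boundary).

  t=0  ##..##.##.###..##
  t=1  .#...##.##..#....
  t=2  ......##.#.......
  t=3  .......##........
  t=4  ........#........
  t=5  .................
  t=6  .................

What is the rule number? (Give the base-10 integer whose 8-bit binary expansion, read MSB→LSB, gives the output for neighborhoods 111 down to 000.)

96

  [7] ### => .  t=0,i=0
  [6] ##. => #  t=0,i=1
  [5] #.# => #  t=0,i=6
  [4] #.. => .  t=0,i=2
  [3] .## => .  t=0,i=4
  [2] .#. => .  t=1,i=1
  [1] ..# => .  t=0,i=3
  [0] ... => .  t=1,i=3
  bits 01100000 = 96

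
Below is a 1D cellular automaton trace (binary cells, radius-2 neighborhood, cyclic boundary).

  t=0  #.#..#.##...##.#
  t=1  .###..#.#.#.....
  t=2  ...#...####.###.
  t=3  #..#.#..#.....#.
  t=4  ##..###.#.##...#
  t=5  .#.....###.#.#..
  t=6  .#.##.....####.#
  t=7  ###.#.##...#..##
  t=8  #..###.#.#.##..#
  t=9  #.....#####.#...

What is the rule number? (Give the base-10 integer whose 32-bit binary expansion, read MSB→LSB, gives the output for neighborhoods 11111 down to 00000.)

  nb #####: next=#  (t=7,i=0, bit31=1)
  nb ####.: next=.  (t=2,i=9, bit30=0)
  nb ###.#: next=.  (t=2,i=10, bit29=0)
  nb ###..: next=#  (t=1,i=3, bit28=1)
  nb ##.##: next=.  (t=0,i=14, bit27=0)
  nb ##.#.: next=#  (t=0,i=1, bit26=1)
  nb ##..#: next=.  (t=1,i=4, bit25=0)
  nb ##...: next=.  (t=0,i=9, bit24=0)
  nb #.###: next=.  (t=2,i=12, bit23=0)
  nb #.##.: next=.  (t=0,i=7, bit22=0)
  nb #.#.#: next=#  (t=1,i=8, bit21=1)
  nb #.#..: next=#  (t=0,i=2, bit20=1)
  nb #..##: next=.  (t=4,i=3, bit19=0)
  nb #..#.: next=.  (t=0,i=4, bit18=0)
  nb #...#: next=#  (t=0,i=10, bit17=1)
  nb #....: next=#  (t=1,i=12, bit16=1)
  nb .####: next=#  (t=2,i=8, bit15=1)
  nb .###.: next=.  (t=1,i=2, bit14=0)
  nb .##.#: next=.  (t=0,i=0, bit13=0)
  nb .##..: next=#  (t=0,i=8, bit12=1)
  nb .#.##: next=#  (t=0,i=6, bit11=1)
  nb .#.#.: next=#  (t=1,i=7, bit10=1)
  nb .#..#: next=#  (t=0,i=3, bit9=1)
  nb .#...: next=.  (t=1,i=11, bit8=0)
  nb ..###: next=.  (t=1,i=1, bit7=0)
  nb ..##.: next=.  (t=0,i=12, bit6=0)
  nb ..#.#: next=.  (t=0,i=5, bit5=0)
  nb ..#..: next=#  (t=2,i=3, bit4=1)
  nb ...##: next=.  (t=0,i=11, bit3=0)
  nb ...#.: next=.  (t=2,i=2, bit2=0)
  nb ....#: next=.  (t=1,i=15, bit1=0)
  nb .....: next=#  (t=1,i=13, bit0=1)
  bits 10010100001100111001111000010001 = 2486410769

2486410769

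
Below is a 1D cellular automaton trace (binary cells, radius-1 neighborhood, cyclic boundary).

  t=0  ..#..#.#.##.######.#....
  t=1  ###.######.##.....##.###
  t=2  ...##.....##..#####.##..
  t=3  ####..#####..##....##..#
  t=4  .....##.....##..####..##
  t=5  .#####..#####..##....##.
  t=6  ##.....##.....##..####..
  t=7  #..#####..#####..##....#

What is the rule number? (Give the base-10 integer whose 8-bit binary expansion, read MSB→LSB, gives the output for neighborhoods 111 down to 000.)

47

  [7] ### => .  t=0,i=13
  [6] ##. => .  t=0,i=10
  [5] #.# => #  t=0,i=6
  [4] #.. => .  t=0,i=3
  [3] .## => #  t=0,i=9
  [2] .#. => #  t=0,i=2
  [1] ..# => #  t=0,i=1
  [0] ... => #  t=0,i=0
  bits 00101111 = 47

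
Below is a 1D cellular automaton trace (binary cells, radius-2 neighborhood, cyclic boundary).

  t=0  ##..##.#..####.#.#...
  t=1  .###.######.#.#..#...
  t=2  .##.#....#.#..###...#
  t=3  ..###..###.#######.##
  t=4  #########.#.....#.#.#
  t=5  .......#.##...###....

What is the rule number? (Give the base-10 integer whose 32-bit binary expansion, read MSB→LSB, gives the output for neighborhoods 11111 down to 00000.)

  ##### -> .   bit 31 = 0  t=1,i=7
  ####. -> #   bit 30 = 1  t=0,i=12
  ###.# -> .   bit 29 = 0  t=0,i=13
  ###.. -> #   bit 28 = 1  t=2,i=16
  ##.## -> #   bit 27 = 1  t=1,i=4
  ##.#. -> #   bit 26 = 1  t=0,i=6
  ##..# -> #   bit 25 = 1  t=0,i=2
  ##... -> #   bit 24 = 1  t=2,i=17
  #.### -> .   bit 23 = 0  t=1,i=5
  #.##. -> .   bit 22 = 0  t=2,i=1
  #.#.# -> .   bit 21 = 0  t=0,i=15
  #.#.. -> #   bit 20 = 1  t=0,i=7
  #..## -> #   bit 19 = 1  t=0,i=3
  #..#. -> #   bit 18 = 1  t=1,i=16
  #...# -> .   bit 17 = 0  t=0,i=19
  #.... -> .   bit 16 = 0  t=1,i=19
  .#### -> .   bit 15 = 0  t=0,i=11
  .###. -> #   bit 14 = 1  t=1,i=2
  .##.# -> #   bit 13 = 1  t=0,i=5
  .##.. -> #   bit 12 = 1  t=0,i=1
  .#.## -> .   bit 11 = 0  t=2,i=0
  .#.#. -> .   bit 10 = 0  t=0,i=16
  .#..# -> #   bit 9 = 1  t=0,i=8
  .#... -> .   bit 8 = 0  t=0,i=18
  ..### -> #   bit 7 = 1  t=0,i=10
  ..##. -> .   bit 6 = 0  t=0,i=0
  ..#.# -> #   bit 5 = 1  t=2,i=9
  ..#.. -> .   bit 4 = 0  t=1,i=17
  ...## -> .   bit 3 = 0  t=0,i=20
  ...#. -> #   bit 2 = 1  t=2,i=8
  ....# -> #   bit 1 = 1  t=1,i=20
  ..... -> .   bit 0 = 0  t=4,i=13
  bits 01011111000111000111001010100110 = 1595699878

1595699878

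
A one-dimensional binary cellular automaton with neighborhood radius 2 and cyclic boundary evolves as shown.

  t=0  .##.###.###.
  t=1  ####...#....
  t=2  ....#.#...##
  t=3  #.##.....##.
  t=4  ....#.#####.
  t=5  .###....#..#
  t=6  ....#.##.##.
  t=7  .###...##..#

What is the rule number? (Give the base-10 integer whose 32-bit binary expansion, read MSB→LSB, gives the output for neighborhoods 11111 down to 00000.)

2299273807

  ##### -> #   bit 31 = 1  t=4,i=8
  ####. -> .   bit 30 = 0  t=1,i=2
  ###.# -> .   bit 29 = 0  t=0,i=6
  ###.. -> .   bit 28 = 0  t=0,i=10
  ##.## -> #   bit 27 = 1  t=0,i=3
  ##.#. -> .   bit 26 = 0  t=3,i=11
  ##..# -> .   bit 25 = 0  t=0,i=11
  ##... -> #   bit 24 = 1  t=1,i=4
  #.### -> .   bit 23 = 0  t=0,i=4
  #.##. -> .   bit 22 = 0  t=3,i=2
  #.#.# -> .   bit 21 = 0  t=3,i=0
  #.#.. -> .   bit 20 = 0  t=2,i=6
  #..## -> #   bit 19 = 1  t=0,i=0
  #..#. -> #   bit 18 = 1  t=5,i=10
  #...# -> .   bit 17 = 0  t=1,i=5
  #.... -> .   bit 16 = 0  t=1,i=9
  .#### -> .   bit 15 = 0  t=1,i=1
  .###. -> .   bit 14 = 0  t=0,i=5
  .##.# -> #   bit 13 = 1  t=0,i=2
  .##.. -> .   bit 12 = 0  t=2,i=11
  .#.## -> .   bit 11 = 0  t=3,i=1
  .#.#. -> .   bit 10 = 0  t=2,i=5
  .#..# -> #   bit 9 = 1  t=5,i=9
  .#... -> .   bit 8 = 0  t=1,i=8
  ..### -> .   bit 7 = 0  t=1,i=0
  ..##. -> #   bit 6 = 1  t=0,i=1
  ..#.# -> .   bit 5 = 0  t=2,i=4
  ..#.. -> .   bit 4 = 0  t=1,i=7
  ...## -> #   bit 3 = 1  t=1,i=11
  ...#. -> #   bit 2 = 1  t=1,i=6
  ....# -> #   bit 1 = 1  t=1,i=10
  ..... -> #   bit 0 = 1  t=3,i=6
  bits 10001001000011000010001001001111 = 2299273807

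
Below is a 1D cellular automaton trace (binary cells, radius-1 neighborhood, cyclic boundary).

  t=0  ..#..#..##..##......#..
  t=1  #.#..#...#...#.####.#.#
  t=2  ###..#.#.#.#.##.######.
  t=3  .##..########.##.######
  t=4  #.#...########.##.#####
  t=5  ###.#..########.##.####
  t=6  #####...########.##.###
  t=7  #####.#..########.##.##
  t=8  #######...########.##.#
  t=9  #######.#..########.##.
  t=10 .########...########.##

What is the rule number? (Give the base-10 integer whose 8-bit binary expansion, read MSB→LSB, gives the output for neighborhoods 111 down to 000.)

229

  ### -> #   bit 7 = 1  t=1,i=16
  ##. -> #   bit 6 = 1  t=0,i=9
  #.# -> #   bit 5 = 1  t=1,i=1
  #.. -> .   bit 4 = 0  t=0,i=3
  .## -> .   bit 3 = 0  t=0,i=8
  .#. -> #   bit 2 = 1  t=0,i=2
  ..# -> .   bit 1 = 0  t=0,i=1
  ... -> #   bit 0 = 1  t=0,i=0
  bits 11100101 = 229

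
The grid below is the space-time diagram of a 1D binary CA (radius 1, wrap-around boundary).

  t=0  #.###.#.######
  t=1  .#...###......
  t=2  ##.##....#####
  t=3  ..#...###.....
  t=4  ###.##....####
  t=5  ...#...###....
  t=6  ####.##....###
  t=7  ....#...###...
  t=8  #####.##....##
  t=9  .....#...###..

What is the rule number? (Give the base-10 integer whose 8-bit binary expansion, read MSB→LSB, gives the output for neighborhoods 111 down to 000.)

  ###|.  b7=0 t=0,i=3
  ##.|.  b6=0 t=0,i=0
  #.#|#  b5=1 t=0,i=1
  #..|.  b4=0 t=1,i=2
  .##|.  b3=0 t=0,i=2
  .#.|#  b2=1 t=0,i=6
  ..#|#  b1=1 t=1,i=0
  ...|#  b0=1 t=1,i=3
  bits 00100111 = 39

39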